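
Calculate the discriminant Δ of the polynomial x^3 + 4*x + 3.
Δ = -499

For a depressed cubic x^3 + p x + q the discriminant is Δ = -4 p^3 - 27 q^2 = -4*(4)^3 - 27*(3)^2 = -256 - 243 = -499.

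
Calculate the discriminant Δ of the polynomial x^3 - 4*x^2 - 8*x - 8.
Δ = -5312

For x^3 + a x^2 + b x + c the discriminant is Δ = 18 a b c - 4 a^3 c + a^2 b^2 - 4 b^3 - 27 c^2.
Plug a = -4, b = -8, c = -8:
  18*(-4)*(-8)*(-8) - 4*(-4)^3*(-8) + (-4)^2*(-8)^2 - 4*(-8)^3 - 27*(-8)^2
  = -4608 + (-2048) + 1024 + (2048) + (-1728)
  = -5312.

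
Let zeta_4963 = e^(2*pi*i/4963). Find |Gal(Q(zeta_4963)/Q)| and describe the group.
|Gal(Q(zeta_4963)/Q)| = phi(4963) = 4248; group ≅ (Z/4963Z)^* ≅ Z/6Z × Z/708Z

The n-th cyclotomic polynomial Φ_4963(x) is the minimal polynomial of zeta_4963 over Q and has degree phi(4963) = 4248. So Q(zeta_4963) is a degree-4248 Galois extension with Galois group (Z/4963Z)^*. By CRT, (Z/4963Z)^* ≅ (Z/7Z)^* × (Z/709Z)^*. Each prime-power unit group is (Z/7Z)^* ≅ Z/6Z; (Z/709Z)^* ≅ Z/708Z. Hence Gal(Q(zeta_4963)/Q) ≅ Z/6Z × Z/708Z.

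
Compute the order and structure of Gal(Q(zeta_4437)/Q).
|Gal(Q(zeta_4437)/Q)| = phi(4437) = 2688; group ≅ (Z/4437Z)^* ≅ Z/6Z × Z/16Z × Z/28Z

The n-th cyclotomic polynomial Φ_4437(x) is the minimal polynomial of zeta_4437 over Q and has degree phi(4437) = 2688. So Q(zeta_4437) is a degree-2688 Galois extension with Galois group (Z/4437Z)^*. By CRT, (Z/4437Z)^* ≅ (Z/9Z)^* × (Z/17Z)^* × (Z/29Z)^*. Each prime-power unit group is (Z/9Z)^* ≅ Z/6Z; (Z/17Z)^* ≅ Z/16Z; (Z/29Z)^* ≅ Z/28Z. Hence Gal(Q(zeta_4437)/Q) ≅ Z/6Z × Z/16Z × Z/28Z.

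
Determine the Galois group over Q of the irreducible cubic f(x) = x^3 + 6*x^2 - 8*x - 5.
Gal(K/Q) = S_3 (symmetric group of order 6)

Compute the discriminant of x^3 + (6)*x^2 + (-8)*x + (-5): Δ = 12317. Since Δ is not a rational square, the Galois group is not contained in A_3; it must be the full S_3 (irreducibility of the cubic rules out anything smaller).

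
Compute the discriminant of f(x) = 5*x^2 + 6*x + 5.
Δ = -64

For a quadratic a x^2 + b x + c the discriminant is Δ = b^2 - 4ac = (6)^2 - 4*(5)*(5) = 36 - (100) = -64.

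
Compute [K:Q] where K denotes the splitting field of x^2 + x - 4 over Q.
[K:Q] = 2

The discriminant of x^2 + (1)*x + (-4) is b^2 - 4c = 1 - (-16) = 17. Since 17 is not a perfect square in Q, the polynomial is irreducible over Q. Its two roots generate a degree-2 extension, so [K:Q] = 2.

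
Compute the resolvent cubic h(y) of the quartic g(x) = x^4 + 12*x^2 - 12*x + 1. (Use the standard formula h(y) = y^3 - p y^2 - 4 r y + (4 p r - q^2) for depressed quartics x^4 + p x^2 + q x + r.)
h(y) = y^3 - 12*y^2 - 4*y - 96

Identify coefficients: p = 12, q = -12, r = 1.
Plug into h(y) = y^3 - p y^2 - 4 r y + (4 p r - q^2):
  h(y) = y^3 - (12) y^2 - 4*(1) y + (4*(12)*(1) - (-12)^2)
       = y^3 + (-12) y^2 + (-4) y + (-96).
Simplifying: h(y) = y^3 - 12*y^2 - 4*y - 96.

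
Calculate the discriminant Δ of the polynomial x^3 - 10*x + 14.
Δ = -1292

For a depressed cubic x^3 + p x + q the discriminant is Δ = -4 p^3 - 27 q^2 = -4*(-10)^3 - 27*(14)^2 = 4000 - 5292 = -1292.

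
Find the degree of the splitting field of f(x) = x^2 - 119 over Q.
[K:Q] = 2

The polynomial x^2 - 119 is irreducible over Q since 119 is not a perfect square. Its splitting field is Q(sqrt(119)), which has degree 2 over Q.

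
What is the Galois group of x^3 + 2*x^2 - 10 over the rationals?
Gal(K/Q) = S_3 (symmetric group of order 6)

Compute the discriminant of x^3 + (2)*x^2 + (0)*x + (-10): Δ = -2380. Since Δ is not a rational square, the Galois group is not contained in A_3; it must be the full S_3 (irreducibility of the cubic rules out anything smaller).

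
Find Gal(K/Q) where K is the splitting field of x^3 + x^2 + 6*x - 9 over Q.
Gal(K/Q) = S_3 (symmetric group of order 6)

Compute the discriminant of x^3 + (1)*x^2 + (6)*x + (-9): Δ = -3951. Since Δ is not a rational square, the Galois group is not contained in A_3; it must be the full S_3 (irreducibility of the cubic rules out anything smaller).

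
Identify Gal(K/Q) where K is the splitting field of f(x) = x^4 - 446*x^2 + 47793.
Gal(K/Q) = V_4 (Klein four-group, Z/2Z × Z/2Z)

f factors as (x^2 - 179)(x^2 - 267), so the splitting field is K = Q(sqrt(179), sqrt(267)). The elements 179, 267, 47793 are all non-squares in Q, so sqrt(179) and sqrt(267) generate independent quadratic extensions. Thus [K:Q] = 4 and Gal(K/Q) is generated by the two order-2 automorphisms sqrt(179) ↦ -sqrt(179) and sqrt(267) ↦ -sqrt(267), giving V_4.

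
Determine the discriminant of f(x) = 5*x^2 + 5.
Δ = -100

For a quadratic a x^2 + b x + c the discriminant is Δ = b^2 - 4ac = (0)^2 - 4*(5)*(5) = 0 - (100) = -100.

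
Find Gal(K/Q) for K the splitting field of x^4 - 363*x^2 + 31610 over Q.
Gal(K/Q) = V_4 (Klein four-group, Z/2Z × Z/2Z)

f factors as (x^2 - 145)(x^2 - 218), so the splitting field is K = Q(sqrt(145), sqrt(218)). The elements 145, 218, 31610 are all non-squares in Q, so sqrt(145) and sqrt(218) generate independent quadratic extensions. Thus [K:Q] = 4 and Gal(K/Q) is generated by the two order-2 automorphisms sqrt(145) ↦ -sqrt(145) and sqrt(218) ↦ -sqrt(218), giving V_4.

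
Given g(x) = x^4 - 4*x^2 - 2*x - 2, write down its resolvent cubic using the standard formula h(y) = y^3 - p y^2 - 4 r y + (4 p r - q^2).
h(y) = y^3 + 4*y^2 + 8*y + 28

Identify coefficients: p = -4, q = -2, r = -2.
Plug into h(y) = y^3 - p y^2 - 4 r y + (4 p r - q^2):
  h(y) = y^3 - (-4) y^2 - 4*(-2) y + (4*(-4)*(-2) - (-2)^2)
       = y^3 + (4) y^2 + (8) y + (28).
Simplifying: h(y) = y^3 + 4*y^2 + 8*y + 28.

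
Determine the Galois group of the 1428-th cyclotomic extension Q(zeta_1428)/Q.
|Gal(Q(zeta_1428)/Q)| = phi(1428) = 384; group ≅ (Z/1428Z)^* ≅ Z/2Z × Z/2Z × Z/6Z × Z/16Z

The n-th cyclotomic polynomial Φ_1428(x) is the minimal polynomial of zeta_1428 over Q and has degree phi(1428) = 384. So Q(zeta_1428) is a degree-384 Galois extension with Galois group (Z/1428Z)^*. By CRT, (Z/1428Z)^* ≅ (Z/4Z)^* × (Z/3Z)^* × (Z/7Z)^* × (Z/17Z)^*. Each prime-power unit group is (Z/4Z)^* ≅ Z/2Z; (Z/3Z)^* ≅ Z/2Z; (Z/7Z)^* ≅ Z/6Z; (Z/17Z)^* ≅ Z/16Z. Hence Gal(Q(zeta_1428)/Q) ≅ Z/2Z × Z/2Z × Z/6Z × Z/16Z.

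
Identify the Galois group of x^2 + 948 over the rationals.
Gal(K/Q) = Z/2Z (cyclic of order 2)

x^2 + 948 is irreducible over Q since -948 is not a rational square. The splitting field Q(sqrt(-948)) has degree 2 over Q, and its unique nontrivial automorphism is sqrt(-948) ↦ -sqrt(-948). Hence Gal(Q(sqrt(-948))/Q) = Z/2Z.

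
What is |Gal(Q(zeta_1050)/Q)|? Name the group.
|Gal(Q(zeta_1050)/Q)| = phi(1050) = 240; group ≅ (Z/1050Z)^* ≅ Z/2Z × Z/6Z × Z/20Z

The n-th cyclotomic polynomial Φ_1050(x) is the minimal polynomial of zeta_1050 over Q and has degree phi(1050) = 240. So Q(zeta_1050) is a degree-240 Galois extension with Galois group (Z/1050Z)^*. By CRT, (Z/1050Z)^* ≅ (Z/2Z)^* × (Z/3Z)^* × (Z/25Z)^* × (Z/7Z)^*. Each prime-power unit group is (Z/2Z)^* ≅ trivial group (order 1); (Z/3Z)^* ≅ Z/2Z; (Z/25Z)^* ≅ Z/20Z; (Z/7Z)^* ≅ Z/6Z. Hence Gal(Q(zeta_1050)/Q) ≅ Z/2Z × Z/6Z × Z/20Z.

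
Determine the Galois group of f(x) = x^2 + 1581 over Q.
Gal(K/Q) = Z/2Z (cyclic of order 2)

x^2 + 1581 is irreducible over Q since -1581 is not a rational square. The splitting field Q(sqrt(-1581)) has degree 2 over Q, and its unique nontrivial automorphism is sqrt(-1581) ↦ -sqrt(-1581). Hence Gal(Q(sqrt(-1581))/Q) = Z/2Z.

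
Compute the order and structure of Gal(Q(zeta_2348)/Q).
|Gal(Q(zeta_2348)/Q)| = phi(2348) = 1172; group ≅ (Z/2348Z)^* ≅ Z/2Z × Z/586Z

The n-th cyclotomic polynomial Φ_2348(x) is the minimal polynomial of zeta_2348 over Q and has degree phi(2348) = 1172. So Q(zeta_2348) is a degree-1172 Galois extension with Galois group (Z/2348Z)^*. By CRT, (Z/2348Z)^* ≅ (Z/4Z)^* × (Z/587Z)^*. Each prime-power unit group is (Z/4Z)^* ≅ Z/2Z; (Z/587Z)^* ≅ Z/586Z. Hence Gal(Q(zeta_2348)/Q) ≅ Z/2Z × Z/586Z.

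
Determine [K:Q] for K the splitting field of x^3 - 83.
[K:Q] = 6

x^3 - 83 has one real root r = 83^(1/3) and two complex roots r*zeta_3, r*zeta_3^2 where zeta_3 = e^(2*pi*i/3). The splitting field is Q(r, zeta_3). [Q(r):Q] = 3 and [Q(zeta_3):Q] = 2 with gcd = 1, so [Q(r, zeta_3):Q] = 3 * 2 = 6.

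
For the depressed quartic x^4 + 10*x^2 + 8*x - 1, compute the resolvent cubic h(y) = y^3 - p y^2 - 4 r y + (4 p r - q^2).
h(y) = y^3 - 10*y^2 + 4*y - 104

Identify coefficients: p = 10, q = 8, r = -1.
Plug into h(y) = y^3 - p y^2 - 4 r y + (4 p r - q^2):
  h(y) = y^3 - (10) y^2 - 4*(-1) y + (4*(10)*(-1) - (8)^2)
       = y^3 + (-10) y^2 + (4) y + (-104).
Simplifying: h(y) = y^3 - 10*y^2 + 4*y - 104.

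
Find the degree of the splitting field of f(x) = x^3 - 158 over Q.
[K:Q] = 6

x^3 - 158 has one real root r = 158^(1/3) and two complex roots r*zeta_3, r*zeta_3^2 where zeta_3 = e^(2*pi*i/3). The splitting field is Q(r, zeta_3). [Q(r):Q] = 3 and [Q(zeta_3):Q] = 2 with gcd = 1, so [Q(r, zeta_3):Q] = 3 * 2 = 6.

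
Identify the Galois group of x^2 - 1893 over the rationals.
Gal(K/Q) = Z/2Z (cyclic of order 2)

x^2 - 1893 is irreducible over Q since 1893 is not a rational square. The splitting field Q(sqrt(1893)) has degree 2 over Q, and its unique nontrivial automorphism is sqrt(1893) ↦ -sqrt(1893). Hence Gal(Q(sqrt(1893))/Q) = Z/2Z.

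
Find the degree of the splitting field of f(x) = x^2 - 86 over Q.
[K:Q] = 2

The polynomial x^2 - 86 is irreducible over Q since 86 is not a perfect square. Its splitting field is Q(sqrt(86)), which has degree 2 over Q.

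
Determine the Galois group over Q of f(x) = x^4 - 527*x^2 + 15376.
Gal(K/Q) = Z/2Z (cyclic of order 2)

f factors as (x^2 - 31)(x^2 - 496), so the splitting field is K = Q(sqrt(31), sqrt(496)). The squarefree part of 31 is 31 and the squarefree part of 496 is also 31, so sqrt(31) and sqrt(496) are both rational multiples of sqrt(31). Hence Q(sqrt(31)) = Q(sqrt(496)) = Q(sqrt(31)), and the splitting field collapses to a single degree-2 extension with Galois group Z/2Z.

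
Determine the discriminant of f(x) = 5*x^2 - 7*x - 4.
Δ = 129

For a quadratic a x^2 + b x + c the discriminant is Δ = b^2 - 4ac = (-7)^2 - 4*(5)*(-4) = 49 - (-80) = 129.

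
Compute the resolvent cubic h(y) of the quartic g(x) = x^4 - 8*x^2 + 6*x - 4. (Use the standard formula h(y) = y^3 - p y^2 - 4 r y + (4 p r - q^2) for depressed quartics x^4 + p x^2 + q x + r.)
h(y) = y^3 + 8*y^2 + 16*y + 92

Identify coefficients: p = -8, q = 6, r = -4.
Plug into h(y) = y^3 - p y^2 - 4 r y + (4 p r - q^2):
  h(y) = y^3 - (-8) y^2 - 4*(-4) y + (4*(-8)*(-4) - (6)^2)
       = y^3 + (8) y^2 + (16) y + (92).
Simplifying: h(y) = y^3 + 8*y^2 + 16*y + 92.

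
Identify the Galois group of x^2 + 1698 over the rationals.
Gal(K/Q) = Z/2Z (cyclic of order 2)

x^2 + 1698 is irreducible over Q since -1698 is not a rational square. The splitting field Q(sqrt(-1698)) has degree 2 over Q, and its unique nontrivial automorphism is sqrt(-1698) ↦ -sqrt(-1698). Hence Gal(Q(sqrt(-1698))/Q) = Z/2Z.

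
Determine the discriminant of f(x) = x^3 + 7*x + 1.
Δ = -1399

For a depressed cubic x^3 + p x + q the discriminant is Δ = -4 p^3 - 27 q^2 = -4*(7)^3 - 27*(1)^2 = -1372 - 27 = -1399.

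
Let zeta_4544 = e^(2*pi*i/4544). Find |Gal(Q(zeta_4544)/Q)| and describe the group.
|Gal(Q(zeta_4544)/Q)| = phi(4544) = 2240; group ≅ (Z/4544Z)^* ≅ Z/2Z × Z/16Z × Z/70Z

The n-th cyclotomic polynomial Φ_4544(x) is the minimal polynomial of zeta_4544 over Q and has degree phi(4544) = 2240. So Q(zeta_4544) is a degree-2240 Galois extension with Galois group (Z/4544Z)^*. By CRT, (Z/4544Z)^* ≅ (Z/64Z)^* × (Z/71Z)^*. Each prime-power unit group is (Z/64Z)^* ≅ Z/2Z × Z/16Z; (Z/71Z)^* ≅ Z/70Z. Hence Gal(Q(zeta_4544)/Q) ≅ Z/2Z × Z/16Z × Z/70Z.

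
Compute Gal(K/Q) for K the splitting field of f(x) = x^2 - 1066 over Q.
Gal(K/Q) = Z/2Z (cyclic of order 2)

x^2 - 1066 is irreducible over Q since 1066 is not a rational square. The splitting field Q(sqrt(1066)) has degree 2 over Q, and its unique nontrivial automorphism is sqrt(1066) ↦ -sqrt(1066). Hence Gal(Q(sqrt(1066))/Q) = Z/2Z.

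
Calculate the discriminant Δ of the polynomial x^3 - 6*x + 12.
Δ = -3024

For a depressed cubic x^3 + p x + q the discriminant is Δ = -4 p^3 - 27 q^2 = -4*(-6)^3 - 27*(12)^2 = 864 - 3888 = -3024.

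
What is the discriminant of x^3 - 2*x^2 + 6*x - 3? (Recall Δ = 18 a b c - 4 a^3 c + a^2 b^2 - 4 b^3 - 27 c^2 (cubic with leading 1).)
Δ = -411

For x^3 + a x^2 + b x + c the discriminant is Δ = 18 a b c - 4 a^3 c + a^2 b^2 - 4 b^3 - 27 c^2.
Plug a = -2, b = 6, c = -3:
  18*(-2)*(6)*(-3) - 4*(-2)^3*(-3) + (-2)^2*(6)^2 - 4*(6)^3 - 27*(-3)^2
  = 648 + (-96) + 144 + (-864) + (-243)
  = -411.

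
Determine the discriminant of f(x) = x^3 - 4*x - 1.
Δ = 229

For a depressed cubic x^3 + p x + q the discriminant is Δ = -4 p^3 - 27 q^2 = -4*(-4)^3 - 27*(-1)^2 = 256 - 27 = 229.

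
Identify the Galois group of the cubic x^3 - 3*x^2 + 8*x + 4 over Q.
Gal(K/Q) = S_3 (symmetric group of order 6)

Compute the discriminant of x^3 + (-3)*x^2 + (8)*x + (4): Δ = -3200. Since Δ is not a rational square, the Galois group is not contained in A_3; it must be the full S_3 (irreducibility of the cubic rules out anything smaller).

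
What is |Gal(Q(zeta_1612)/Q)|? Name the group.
|Gal(Q(zeta_1612)/Q)| = phi(1612) = 720; group ≅ (Z/1612Z)^* ≅ Z/2Z × Z/12Z × Z/30Z

The n-th cyclotomic polynomial Φ_1612(x) is the minimal polynomial of zeta_1612 over Q and has degree phi(1612) = 720. So Q(zeta_1612) is a degree-720 Galois extension with Galois group (Z/1612Z)^*. By CRT, (Z/1612Z)^* ≅ (Z/4Z)^* × (Z/13Z)^* × (Z/31Z)^*. Each prime-power unit group is (Z/4Z)^* ≅ Z/2Z; (Z/13Z)^* ≅ Z/12Z; (Z/31Z)^* ≅ Z/30Z. Hence Gal(Q(zeta_1612)/Q) ≅ Z/2Z × Z/12Z × Z/30Z.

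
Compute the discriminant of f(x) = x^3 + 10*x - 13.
Δ = -8563

For a depressed cubic x^3 + p x + q the discriminant is Δ = -4 p^3 - 27 q^2 = -4*(10)^3 - 27*(-13)^2 = -4000 - 4563 = -8563.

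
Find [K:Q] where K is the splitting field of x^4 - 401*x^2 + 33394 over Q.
[K:Q] = 4

f factors as (x^2 - 283)(x^2 - 118); the splitting field is K = Q(sqrt(283), sqrt(118)). Since 283, 118, and 33394 are all non-squares in Q, the three subfields Q(sqrt(283)), Q(sqrt(118)), Q(sqrt(33394)) are distinct degree-2 extensions, so [K:Q] = 4 (Klein four Galois group).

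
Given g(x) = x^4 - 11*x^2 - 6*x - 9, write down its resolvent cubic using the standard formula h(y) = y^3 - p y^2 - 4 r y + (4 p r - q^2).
h(y) = y^3 + 11*y^2 + 36*y + 360

Identify coefficients: p = -11, q = -6, r = -9.
Plug into h(y) = y^3 - p y^2 - 4 r y + (4 p r - q^2):
  h(y) = y^3 - (-11) y^2 - 4*(-9) y + (4*(-11)*(-9) - (-6)^2)
       = y^3 + (11) y^2 + (36) y + (360).
Simplifying: h(y) = y^3 + 11*y^2 + 36*y + 360.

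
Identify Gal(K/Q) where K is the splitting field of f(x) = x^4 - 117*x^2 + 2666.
Gal(K/Q) = V_4 (Klein four-group, Z/2Z × Z/2Z)

f factors as (x^2 - 86)(x^2 - 31), so the splitting field is K = Q(sqrt(86), sqrt(31)). The elements 86, 31, 2666 are all non-squares in Q, so sqrt(86) and sqrt(31) generate independent quadratic extensions. Thus [K:Q] = 4 and Gal(K/Q) is generated by the two order-2 automorphisms sqrt(86) ↦ -sqrt(86) and sqrt(31) ↦ -sqrt(31), giving V_4.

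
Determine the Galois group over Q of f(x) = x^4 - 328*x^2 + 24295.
Gal(K/Q) = V_4 (Klein four-group, Z/2Z × Z/2Z)

f factors as (x^2 - 113)(x^2 - 215), so the splitting field is K = Q(sqrt(113), sqrt(215)). The elements 113, 215, 24295 are all non-squares in Q, so sqrt(113) and sqrt(215) generate independent quadratic extensions. Thus [K:Q] = 4 and Gal(K/Q) is generated by the two order-2 automorphisms sqrt(113) ↦ -sqrt(113) and sqrt(215) ↦ -sqrt(215), giving V_4.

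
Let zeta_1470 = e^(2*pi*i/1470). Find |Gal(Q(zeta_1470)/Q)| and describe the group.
|Gal(Q(zeta_1470)/Q)| = phi(1470) = 336; group ≅ (Z/1470Z)^* ≅ Z/2Z × Z/4Z × Z/42Z

The n-th cyclotomic polynomial Φ_1470(x) is the minimal polynomial of zeta_1470 over Q and has degree phi(1470) = 336. So Q(zeta_1470) is a degree-336 Galois extension with Galois group (Z/1470Z)^*. By CRT, (Z/1470Z)^* ≅ (Z/2Z)^* × (Z/3Z)^* × (Z/5Z)^* × (Z/49Z)^*. Each prime-power unit group is (Z/2Z)^* ≅ trivial group (order 1); (Z/3Z)^* ≅ Z/2Z; (Z/5Z)^* ≅ Z/4Z; (Z/49Z)^* ≅ Z/42Z. Hence Gal(Q(zeta_1470)/Q) ≅ Z/2Z × Z/4Z × Z/42Z.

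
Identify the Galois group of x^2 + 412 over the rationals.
Gal(K/Q) = Z/2Z (cyclic of order 2)

x^2 + 412 is irreducible over Q since -412 is not a rational square. The splitting field Q(sqrt(-412)) has degree 2 over Q, and its unique nontrivial automorphism is sqrt(-412) ↦ -sqrt(-412). Hence Gal(Q(sqrt(-412))/Q) = Z/2Z.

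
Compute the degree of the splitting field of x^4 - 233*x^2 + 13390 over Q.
[K:Q] = 4

f factors as (x^2 - 103)(x^2 - 130); the splitting field is K = Q(sqrt(103), sqrt(130)). Since 103, 130, and 13390 are all non-squares in Q, the three subfields Q(sqrt(103)), Q(sqrt(130)), Q(sqrt(13390)) are distinct degree-2 extensions, so [K:Q] = 4 (Klein four Galois group).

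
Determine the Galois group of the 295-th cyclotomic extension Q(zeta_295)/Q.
|Gal(Q(zeta_295)/Q)| = phi(295) = 232; group ≅ (Z/295Z)^* ≅ Z/4Z × Z/58Z

The n-th cyclotomic polynomial Φ_295(x) is the minimal polynomial of zeta_295 over Q and has degree phi(295) = 232. So Q(zeta_295) is a degree-232 Galois extension with Galois group (Z/295Z)^*. By CRT, (Z/295Z)^* ≅ (Z/5Z)^* × (Z/59Z)^*. Each prime-power unit group is (Z/5Z)^* ≅ Z/4Z; (Z/59Z)^* ≅ Z/58Z. Hence Gal(Q(zeta_295)/Q) ≅ Z/4Z × Z/58Z.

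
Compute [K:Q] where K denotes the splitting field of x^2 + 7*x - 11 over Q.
[K:Q] = 2

The discriminant of x^2 + (7)*x + (-11) is b^2 - 4c = 49 - (-44) = 93. Since 93 is not a perfect square in Q, the polynomial is irreducible over Q. Its two roots generate a degree-2 extension, so [K:Q] = 2.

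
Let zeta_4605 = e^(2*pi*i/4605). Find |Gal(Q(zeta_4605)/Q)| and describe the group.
|Gal(Q(zeta_4605)/Q)| = phi(4605) = 2448; group ≅ (Z/4605Z)^* ≅ Z/2Z × Z/4Z × Z/306Z

The n-th cyclotomic polynomial Φ_4605(x) is the minimal polynomial of zeta_4605 over Q and has degree phi(4605) = 2448. So Q(zeta_4605) is a degree-2448 Galois extension with Galois group (Z/4605Z)^*. By CRT, (Z/4605Z)^* ≅ (Z/3Z)^* × (Z/5Z)^* × (Z/307Z)^*. Each prime-power unit group is (Z/3Z)^* ≅ Z/2Z; (Z/5Z)^* ≅ Z/4Z; (Z/307Z)^* ≅ Z/306Z. Hence Gal(Q(zeta_4605)/Q) ≅ Z/2Z × Z/4Z × Z/306Z.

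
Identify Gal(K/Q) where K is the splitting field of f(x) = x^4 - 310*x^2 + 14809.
Gal(K/Q) = V_4 (Klein four-group, Z/2Z × Z/2Z)

f factors as (x^2 - 251)(x^2 - 59), so the splitting field is K = Q(sqrt(251), sqrt(59)). The elements 251, 59, 14809 are all non-squares in Q, so sqrt(251) and sqrt(59) generate independent quadratic extensions. Thus [K:Q] = 4 and Gal(K/Q) is generated by the two order-2 automorphisms sqrt(251) ↦ -sqrt(251) and sqrt(59) ↦ -sqrt(59), giving V_4.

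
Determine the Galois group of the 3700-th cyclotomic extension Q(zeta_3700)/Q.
|Gal(Q(zeta_3700)/Q)| = phi(3700) = 1440; group ≅ (Z/3700Z)^* ≅ Z/2Z × Z/20Z × Z/36Z

The n-th cyclotomic polynomial Φ_3700(x) is the minimal polynomial of zeta_3700 over Q and has degree phi(3700) = 1440. So Q(zeta_3700) is a degree-1440 Galois extension with Galois group (Z/3700Z)^*. By CRT, (Z/3700Z)^* ≅ (Z/4Z)^* × (Z/25Z)^* × (Z/37Z)^*. Each prime-power unit group is (Z/4Z)^* ≅ Z/2Z; (Z/25Z)^* ≅ Z/20Z; (Z/37Z)^* ≅ Z/36Z. Hence Gal(Q(zeta_3700)/Q) ≅ Z/2Z × Z/20Z × Z/36Z.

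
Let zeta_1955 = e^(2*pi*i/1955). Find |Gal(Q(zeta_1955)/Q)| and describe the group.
|Gal(Q(zeta_1955)/Q)| = phi(1955) = 1408; group ≅ (Z/1955Z)^* ≅ Z/4Z × Z/16Z × Z/22Z

The n-th cyclotomic polynomial Φ_1955(x) is the minimal polynomial of zeta_1955 over Q and has degree phi(1955) = 1408. So Q(zeta_1955) is a degree-1408 Galois extension with Galois group (Z/1955Z)^*. By CRT, (Z/1955Z)^* ≅ (Z/5Z)^* × (Z/17Z)^* × (Z/23Z)^*. Each prime-power unit group is (Z/5Z)^* ≅ Z/4Z; (Z/17Z)^* ≅ Z/16Z; (Z/23Z)^* ≅ Z/22Z. Hence Gal(Q(zeta_1955)/Q) ≅ Z/4Z × Z/16Z × Z/22Z.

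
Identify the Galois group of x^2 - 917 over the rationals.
Gal(K/Q) = Z/2Z (cyclic of order 2)

x^2 - 917 is irreducible over Q since 917 is not a rational square. The splitting field Q(sqrt(917)) has degree 2 over Q, and its unique nontrivial automorphism is sqrt(917) ↦ -sqrt(917). Hence Gal(Q(sqrt(917))/Q) = Z/2Z.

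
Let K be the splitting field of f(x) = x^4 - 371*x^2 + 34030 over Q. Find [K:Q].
[K:Q] = 4

f factors as (x^2 - 205)(x^2 - 166); the splitting field is K = Q(sqrt(205), sqrt(166)). Since 205, 166, and 34030 are all non-squares in Q, the three subfields Q(sqrt(205)), Q(sqrt(166)), Q(sqrt(34030)) are distinct degree-2 extensions, so [K:Q] = 4 (Klein four Galois group).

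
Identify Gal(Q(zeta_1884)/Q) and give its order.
|Gal(Q(zeta_1884)/Q)| = phi(1884) = 624; group ≅ (Z/1884Z)^* ≅ Z/2Z × Z/2Z × Z/156Z

The n-th cyclotomic polynomial Φ_1884(x) is the minimal polynomial of zeta_1884 over Q and has degree phi(1884) = 624. So Q(zeta_1884) is a degree-624 Galois extension with Galois group (Z/1884Z)^*. By CRT, (Z/1884Z)^* ≅ (Z/4Z)^* × (Z/3Z)^* × (Z/157Z)^*. Each prime-power unit group is (Z/4Z)^* ≅ Z/2Z; (Z/3Z)^* ≅ Z/2Z; (Z/157Z)^* ≅ Z/156Z. Hence Gal(Q(zeta_1884)/Q) ≅ Z/2Z × Z/2Z × Z/156Z.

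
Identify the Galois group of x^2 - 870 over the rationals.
Gal(K/Q) = Z/2Z (cyclic of order 2)

x^2 - 870 is irreducible over Q since 870 is not a rational square. The splitting field Q(sqrt(870)) has degree 2 over Q, and its unique nontrivial automorphism is sqrt(870) ↦ -sqrt(870). Hence Gal(Q(sqrt(870))/Q) = Z/2Z.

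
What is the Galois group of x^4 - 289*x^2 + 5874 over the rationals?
Gal(K/Q) = V_4 (Klein four-group, Z/2Z × Z/2Z)

f factors as (x^2 - 267)(x^2 - 22), so the splitting field is K = Q(sqrt(267), sqrt(22)). The elements 267, 22, 5874 are all non-squares in Q, so sqrt(267) and sqrt(22) generate independent quadratic extensions. Thus [K:Q] = 4 and Gal(K/Q) is generated by the two order-2 automorphisms sqrt(267) ↦ -sqrt(267) and sqrt(22) ↦ -sqrt(22), giving V_4.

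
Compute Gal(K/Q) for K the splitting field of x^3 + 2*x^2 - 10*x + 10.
Gal(K/Q) = S_3 (symmetric group of order 6)

Compute the discriminant of x^3 + (2)*x^2 + (-10)*x + (10): Δ = -2220. Since Δ is not a rational square, the Galois group is not contained in A_3; it must be the full S_3 (irreducibility of the cubic rules out anything smaller).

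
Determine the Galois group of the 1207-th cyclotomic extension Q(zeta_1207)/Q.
|Gal(Q(zeta_1207)/Q)| = phi(1207) = 1120; group ≅ (Z/1207Z)^* ≅ Z/16Z × Z/70Z

The n-th cyclotomic polynomial Φ_1207(x) is the minimal polynomial of zeta_1207 over Q and has degree phi(1207) = 1120. So Q(zeta_1207) is a degree-1120 Galois extension with Galois group (Z/1207Z)^*. By CRT, (Z/1207Z)^* ≅ (Z/17Z)^* × (Z/71Z)^*. Each prime-power unit group is (Z/17Z)^* ≅ Z/16Z; (Z/71Z)^* ≅ Z/70Z. Hence Gal(Q(zeta_1207)/Q) ≅ Z/16Z × Z/70Z.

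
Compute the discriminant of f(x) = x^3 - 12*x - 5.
Δ = 6237

For a depressed cubic x^3 + p x + q the discriminant is Δ = -4 p^3 - 27 q^2 = -4*(-12)^3 - 27*(-5)^2 = 6912 - 675 = 6237.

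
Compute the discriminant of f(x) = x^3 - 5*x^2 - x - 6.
Δ = -4483

For x^3 + a x^2 + b x + c the discriminant is Δ = 18 a b c - 4 a^3 c + a^2 b^2 - 4 b^3 - 27 c^2.
Plug a = -5, b = -1, c = -6:
  18*(-5)*(-1)*(-6) - 4*(-5)^3*(-6) + (-5)^2*(-1)^2 - 4*(-1)^3 - 27*(-6)^2
  = -540 + (-3000) + 25 + (4) + (-972)
  = -4483.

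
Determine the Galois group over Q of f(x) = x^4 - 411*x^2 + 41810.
Gal(K/Q) = V_4 (Klein four-group, Z/2Z × Z/2Z)

f factors as (x^2 - 226)(x^2 - 185), so the splitting field is K = Q(sqrt(226), sqrt(185)). The elements 226, 185, 41810 are all non-squares in Q, so sqrt(226) and sqrt(185) generate independent quadratic extensions. Thus [K:Q] = 4 and Gal(K/Q) is generated by the two order-2 automorphisms sqrt(226) ↦ -sqrt(226) and sqrt(185) ↦ -sqrt(185), giving V_4.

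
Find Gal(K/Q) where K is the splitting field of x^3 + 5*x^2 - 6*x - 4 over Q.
Gal(K/Q) = S_3 (symmetric group of order 6)

Compute the discriminant of x^3 + (5)*x^2 + (-6)*x + (-4): Δ = 5492. Since Δ is not a rational square, the Galois group is not contained in A_3; it must be the full S_3 (irreducibility of the cubic rules out anything smaller).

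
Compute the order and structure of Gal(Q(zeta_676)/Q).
|Gal(Q(zeta_676)/Q)| = phi(676) = 312; group ≅ (Z/676Z)^* ≅ Z/2Z × Z/156Z

The n-th cyclotomic polynomial Φ_676(x) is the minimal polynomial of zeta_676 over Q and has degree phi(676) = 312. So Q(zeta_676) is a degree-312 Galois extension with Galois group (Z/676Z)^*. By CRT, (Z/676Z)^* ≅ (Z/4Z)^* × (Z/169Z)^*. Each prime-power unit group is (Z/4Z)^* ≅ Z/2Z; (Z/169Z)^* ≅ Z/156Z. Hence Gal(Q(zeta_676)/Q) ≅ Z/2Z × Z/156Z.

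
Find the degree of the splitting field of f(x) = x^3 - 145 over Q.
[K:Q] = 6

x^3 - 145 has one real root r = 145^(1/3) and two complex roots r*zeta_3, r*zeta_3^2 where zeta_3 = e^(2*pi*i/3). The splitting field is Q(r, zeta_3). [Q(r):Q] = 3 and [Q(zeta_3):Q] = 2 with gcd = 1, so [Q(r, zeta_3):Q] = 3 * 2 = 6.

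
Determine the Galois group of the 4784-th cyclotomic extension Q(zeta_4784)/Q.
|Gal(Q(zeta_4784)/Q)| = phi(4784) = 2112; group ≅ (Z/4784Z)^* ≅ Z/2Z × Z/4Z × Z/12Z × Z/22Z

The n-th cyclotomic polynomial Φ_4784(x) is the minimal polynomial of zeta_4784 over Q and has degree phi(4784) = 2112. So Q(zeta_4784) is a degree-2112 Galois extension with Galois group (Z/4784Z)^*. By CRT, (Z/4784Z)^* ≅ (Z/16Z)^* × (Z/13Z)^* × (Z/23Z)^*. Each prime-power unit group is (Z/16Z)^* ≅ Z/2Z × Z/4Z; (Z/13Z)^* ≅ Z/12Z; (Z/23Z)^* ≅ Z/22Z. Hence Gal(Q(zeta_4784)/Q) ≅ Z/2Z × Z/4Z × Z/12Z × Z/22Z.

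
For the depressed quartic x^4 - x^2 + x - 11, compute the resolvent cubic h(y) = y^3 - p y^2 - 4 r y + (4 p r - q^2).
h(y) = y^3 + y^2 + 44*y + 43

Identify coefficients: p = -1, q = 1, r = -11.
Plug into h(y) = y^3 - p y^2 - 4 r y + (4 p r - q^2):
  h(y) = y^3 - (-1) y^2 - 4*(-11) y + (4*(-1)*(-11) - (1)^2)
       = y^3 + (1) y^2 + (44) y + (43).
Simplifying: h(y) = y^3 + y^2 + 44*y + 43.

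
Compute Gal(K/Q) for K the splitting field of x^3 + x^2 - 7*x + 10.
Gal(K/Q) = S_3 (symmetric group of order 6)

Compute the discriminant of x^3 + (1)*x^2 + (-7)*x + (10): Δ = -2579. Since Δ is not a rational square, the Galois group is not contained in A_3; it must be the full S_3 (irreducibility of the cubic rules out anything smaller).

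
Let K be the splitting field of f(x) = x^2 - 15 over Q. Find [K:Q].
[K:Q] = 2

The discriminant of x^2 + (0)*x + (-15) is b^2 - 4c = 0 - (-60) = 60. Since 60 is not a perfect square in Q, the polynomial is irreducible over Q. Its two roots generate a degree-2 extension, so [K:Q] = 2.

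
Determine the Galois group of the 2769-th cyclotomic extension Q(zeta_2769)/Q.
|Gal(Q(zeta_2769)/Q)| = phi(2769) = 1680; group ≅ (Z/2769Z)^* ≅ Z/2Z × Z/12Z × Z/70Z

The n-th cyclotomic polynomial Φ_2769(x) is the minimal polynomial of zeta_2769 over Q and has degree phi(2769) = 1680. So Q(zeta_2769) is a degree-1680 Galois extension with Galois group (Z/2769Z)^*. By CRT, (Z/2769Z)^* ≅ (Z/3Z)^* × (Z/13Z)^* × (Z/71Z)^*. Each prime-power unit group is (Z/3Z)^* ≅ Z/2Z; (Z/13Z)^* ≅ Z/12Z; (Z/71Z)^* ≅ Z/70Z. Hence Gal(Q(zeta_2769)/Q) ≅ Z/2Z × Z/12Z × Z/70Z.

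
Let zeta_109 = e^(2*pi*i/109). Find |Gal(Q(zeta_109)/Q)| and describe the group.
|Gal(Q(zeta_109)/Q)| = phi(109) = 108; group ≅ (Z/109Z)^* ≅ Z/108Z

The n-th cyclotomic polynomial Φ_109(x) is the minimal polynomial of zeta_109 over Q and has degree phi(109) = 108. So Q(zeta_109) is a degree-108 Galois extension with Galois group (Z/109Z)^*. (Z/109Z)^* is cyclic since 109 is an odd prime power (or 4). Hence Gal(Q(zeta_109)/Q) ≅ Z/108Z.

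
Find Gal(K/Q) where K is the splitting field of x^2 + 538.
Gal(K/Q) = Z/2Z (cyclic of order 2)

x^2 + 538 is irreducible over Q since -538 is not a rational square. The splitting field Q(sqrt(-538)) has degree 2 over Q, and its unique nontrivial automorphism is sqrt(-538) ↦ -sqrt(-538). Hence Gal(Q(sqrt(-538))/Q) = Z/2Z.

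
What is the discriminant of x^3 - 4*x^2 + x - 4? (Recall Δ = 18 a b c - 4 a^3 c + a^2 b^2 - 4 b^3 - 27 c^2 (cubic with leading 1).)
Δ = -1156

For x^3 + a x^2 + b x + c the discriminant is Δ = 18 a b c - 4 a^3 c + a^2 b^2 - 4 b^3 - 27 c^2.
Plug a = -4, b = 1, c = -4:
  18*(-4)*(1)*(-4) - 4*(-4)^3*(-4) + (-4)^2*(1)^2 - 4*(1)^3 - 27*(-4)^2
  = 288 + (-1024) + 16 + (-4) + (-432)
  = -1156.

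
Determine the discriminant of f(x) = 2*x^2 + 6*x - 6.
Δ = 84

For a quadratic a x^2 + b x + c the discriminant is Δ = b^2 - 4ac = (6)^2 - 4*(2)*(-6) = 36 - (-48) = 84.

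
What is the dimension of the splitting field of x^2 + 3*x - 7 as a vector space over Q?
[K:Q] = 2

The discriminant of x^2 + (3)*x + (-7) is b^2 - 4c = 9 - (-28) = 37. Since 37 is not a perfect square in Q, the polynomial is irreducible over Q. Its two roots generate a degree-2 extension, so [K:Q] = 2.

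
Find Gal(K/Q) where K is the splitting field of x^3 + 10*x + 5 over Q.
Gal(K/Q) = S_3 (symmetric group of order 6)

Compute the discriminant of x^3 + (0)*x^2 + (10)*x + (5): Δ = -4675. Since Δ is not a rational square, the Galois group is not contained in A_3; it must be the full S_3 (irreducibility of the cubic rules out anything smaller).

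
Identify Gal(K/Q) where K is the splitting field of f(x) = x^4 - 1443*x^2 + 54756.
Gal(K/Q) = Z/2Z (cyclic of order 2)

f factors as (x^2 - 39)(x^2 - 1404), so the splitting field is K = Q(sqrt(39), sqrt(1404)). The squarefree part of 39 is 39 and the squarefree part of 1404 is also 39, so sqrt(39) and sqrt(1404) are both rational multiples of sqrt(39). Hence Q(sqrt(39)) = Q(sqrt(1404)) = Q(sqrt(39)), and the splitting field collapses to a single degree-2 extension with Galois group Z/2Z.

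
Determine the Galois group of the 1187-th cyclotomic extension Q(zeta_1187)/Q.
|Gal(Q(zeta_1187)/Q)| = phi(1187) = 1186; group ≅ (Z/1187Z)^* ≅ Z/1186Z

The n-th cyclotomic polynomial Φ_1187(x) is the minimal polynomial of zeta_1187 over Q and has degree phi(1187) = 1186. So Q(zeta_1187) is a degree-1186 Galois extension with Galois group (Z/1187Z)^*. (Z/1187Z)^* is cyclic since 1187 is an odd prime power (or 4). Hence Gal(Q(zeta_1187)/Q) ≅ Z/1186Z.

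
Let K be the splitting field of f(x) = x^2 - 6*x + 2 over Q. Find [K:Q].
[K:Q] = 2

The discriminant of x^2 + (-6)*x + (2) is b^2 - 4c = 36 - (8) = 28. Since 28 is not a perfect square in Q, the polynomial is irreducible over Q. Its two roots generate a degree-2 extension, so [K:Q] = 2.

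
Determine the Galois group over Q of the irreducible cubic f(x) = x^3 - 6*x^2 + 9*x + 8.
Gal(K/Q) = S_3 (symmetric group of order 6)

Compute the discriminant of x^3 + (-6)*x^2 + (9)*x + (8): Δ = -2592. Since Δ is not a rational square, the Galois group is not contained in A_3; it must be the full S_3 (irreducibility of the cubic rules out anything smaller).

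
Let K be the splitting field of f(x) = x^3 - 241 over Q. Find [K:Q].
[K:Q] = 6

x^3 - 241 has one real root r = 241^(1/3) and two complex roots r*zeta_3, r*zeta_3^2 where zeta_3 = e^(2*pi*i/3). The splitting field is Q(r, zeta_3). [Q(r):Q] = 3 and [Q(zeta_3):Q] = 2 with gcd = 1, so [Q(r, zeta_3):Q] = 3 * 2 = 6.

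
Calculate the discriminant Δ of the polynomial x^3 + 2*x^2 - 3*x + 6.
Δ = -1668

For x^3 + a x^2 + b x + c the discriminant is Δ = 18 a b c - 4 a^3 c + a^2 b^2 - 4 b^3 - 27 c^2.
Plug a = 2, b = -3, c = 6:
  18*(2)*(-3)*(6) - 4*(2)^3*(6) + (2)^2*(-3)^2 - 4*(-3)^3 - 27*(6)^2
  = -648 + (-192) + 36 + (108) + (-972)
  = -1668.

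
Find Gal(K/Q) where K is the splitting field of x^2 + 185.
Gal(K/Q) = Z/2Z (cyclic of order 2)

x^2 + 185 is irreducible over Q since -185 is not a rational square. The splitting field Q(sqrt(-185)) has degree 2 over Q, and its unique nontrivial automorphism is sqrt(-185) ↦ -sqrt(-185). Hence Gal(Q(sqrt(-185))/Q) = Z/2Z.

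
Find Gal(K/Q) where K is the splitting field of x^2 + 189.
Gal(K/Q) = Z/2Z (cyclic of order 2)

x^2 + 189 is irreducible over Q since -189 is not a rational square. The splitting field Q(sqrt(-189)) has degree 2 over Q, and its unique nontrivial automorphism is sqrt(-189) ↦ -sqrt(-189). Hence Gal(Q(sqrt(-189))/Q) = Z/2Z.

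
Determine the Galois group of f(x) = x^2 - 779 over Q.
Gal(K/Q) = Z/2Z (cyclic of order 2)

x^2 - 779 is irreducible over Q since 779 is not a rational square. The splitting field Q(sqrt(779)) has degree 2 over Q, and its unique nontrivial automorphism is sqrt(779) ↦ -sqrt(779). Hence Gal(Q(sqrt(779))/Q) = Z/2Z.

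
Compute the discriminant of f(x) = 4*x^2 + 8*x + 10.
Δ = -96

For a quadratic a x^2 + b x + c the discriminant is Δ = b^2 - 4ac = (8)^2 - 4*(4)*(10) = 64 - (160) = -96.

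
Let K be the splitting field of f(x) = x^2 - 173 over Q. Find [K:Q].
[K:Q] = 2

The polynomial x^2 - 173 is irreducible over Q since 173 is not a perfect square. Its splitting field is Q(sqrt(173)), which has degree 2 over Q.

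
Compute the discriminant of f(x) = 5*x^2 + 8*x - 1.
Δ = 84

For a quadratic a x^2 + b x + c the discriminant is Δ = b^2 - 4ac = (8)^2 - 4*(5)*(-1) = 64 - (-20) = 84.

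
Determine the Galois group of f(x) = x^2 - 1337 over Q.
Gal(K/Q) = Z/2Z (cyclic of order 2)

x^2 - 1337 is irreducible over Q since 1337 is not a rational square. The splitting field Q(sqrt(1337)) has degree 2 over Q, and its unique nontrivial automorphism is sqrt(1337) ↦ -sqrt(1337). Hence Gal(Q(sqrt(1337))/Q) = Z/2Z.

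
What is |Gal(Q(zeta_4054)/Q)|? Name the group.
|Gal(Q(zeta_4054)/Q)| = phi(4054) = 2026; group ≅ (Z/4054Z)^* ≅ Z/2026Z

The n-th cyclotomic polynomial Φ_4054(x) is the minimal polynomial of zeta_4054 over Q and has degree phi(4054) = 2026. So Q(zeta_4054) is a degree-2026 Galois extension with Galois group (Z/4054Z)^*. By CRT, (Z/4054Z)^* ≅ (Z/2Z)^* × (Z/2027Z)^*. Each prime-power unit group is (Z/2Z)^* ≅ trivial group (order 1); (Z/2027Z)^* ≅ Z/2026Z. Hence Gal(Q(zeta_4054)/Q) ≅ Z/2026Z.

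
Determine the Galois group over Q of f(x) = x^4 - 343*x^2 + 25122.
Gal(K/Q) = V_4 (Klein four-group, Z/2Z × Z/2Z)

f factors as (x^2 - 237)(x^2 - 106), so the splitting field is K = Q(sqrt(237), sqrt(106)). The elements 237, 106, 25122 are all non-squares in Q, so sqrt(237) and sqrt(106) generate independent quadratic extensions. Thus [K:Q] = 4 and Gal(K/Q) is generated by the two order-2 automorphisms sqrt(237) ↦ -sqrt(237) and sqrt(106) ↦ -sqrt(106), giving V_4.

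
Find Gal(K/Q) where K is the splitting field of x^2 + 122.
Gal(K/Q) = Z/2Z (cyclic of order 2)

x^2 + 122 is irreducible over Q since -122 is not a rational square. The splitting field Q(sqrt(-122)) has degree 2 over Q, and its unique nontrivial automorphism is sqrt(-122) ↦ -sqrt(-122). Hence Gal(Q(sqrt(-122))/Q) = Z/2Z.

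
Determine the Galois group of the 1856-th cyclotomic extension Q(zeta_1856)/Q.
|Gal(Q(zeta_1856)/Q)| = phi(1856) = 896; group ≅ (Z/1856Z)^* ≅ Z/2Z × Z/16Z × Z/28Z

The n-th cyclotomic polynomial Φ_1856(x) is the minimal polynomial of zeta_1856 over Q and has degree phi(1856) = 896. So Q(zeta_1856) is a degree-896 Galois extension with Galois group (Z/1856Z)^*. By CRT, (Z/1856Z)^* ≅ (Z/64Z)^* × (Z/29Z)^*. Each prime-power unit group is (Z/64Z)^* ≅ Z/2Z × Z/16Z; (Z/29Z)^* ≅ Z/28Z. Hence Gal(Q(zeta_1856)/Q) ≅ Z/2Z × Z/16Z × Z/28Z.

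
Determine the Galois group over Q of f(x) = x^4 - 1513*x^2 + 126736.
Gal(K/Q) = Z/2Z (cyclic of order 2)

f factors as (x^2 - 89)(x^2 - 1424), so the splitting field is K = Q(sqrt(89), sqrt(1424)). The squarefree part of 89 is 89 and the squarefree part of 1424 is also 89, so sqrt(89) and sqrt(1424) are both rational multiples of sqrt(89). Hence Q(sqrt(89)) = Q(sqrt(1424)) = Q(sqrt(89)), and the splitting field collapses to a single degree-2 extension with Galois group Z/2Z.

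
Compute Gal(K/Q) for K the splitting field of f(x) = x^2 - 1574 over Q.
Gal(K/Q) = Z/2Z (cyclic of order 2)

x^2 - 1574 is irreducible over Q since 1574 is not a rational square. The splitting field Q(sqrt(1574)) has degree 2 over Q, and its unique nontrivial automorphism is sqrt(1574) ↦ -sqrt(1574). Hence Gal(Q(sqrt(1574))/Q) = Z/2Z.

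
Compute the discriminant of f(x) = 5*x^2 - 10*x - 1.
Δ = 120

For a quadratic a x^2 + b x + c the discriminant is Δ = b^2 - 4ac = (-10)^2 - 4*(5)*(-1) = 100 - (-20) = 120.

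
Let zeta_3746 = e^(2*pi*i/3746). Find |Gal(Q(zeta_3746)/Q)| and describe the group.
|Gal(Q(zeta_3746)/Q)| = phi(3746) = 1872; group ≅ (Z/3746Z)^* ≅ Z/1872Z

The n-th cyclotomic polynomial Φ_3746(x) is the minimal polynomial of zeta_3746 over Q and has degree phi(3746) = 1872. So Q(zeta_3746) is a degree-1872 Galois extension with Galois group (Z/3746Z)^*. By CRT, (Z/3746Z)^* ≅ (Z/2Z)^* × (Z/1873Z)^*. Each prime-power unit group is (Z/2Z)^* ≅ trivial group (order 1); (Z/1873Z)^* ≅ Z/1872Z. Hence Gal(Q(zeta_3746)/Q) ≅ Z/1872Z.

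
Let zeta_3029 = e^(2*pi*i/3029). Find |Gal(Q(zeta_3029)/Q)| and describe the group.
|Gal(Q(zeta_3029)/Q)| = phi(3029) = 2784; group ≅ (Z/3029Z)^* ≅ Z/12Z × Z/232Z

The n-th cyclotomic polynomial Φ_3029(x) is the minimal polynomial of zeta_3029 over Q and has degree phi(3029) = 2784. So Q(zeta_3029) is a degree-2784 Galois extension with Galois group (Z/3029Z)^*. By CRT, (Z/3029Z)^* ≅ (Z/13Z)^* × (Z/233Z)^*. Each prime-power unit group is (Z/13Z)^* ≅ Z/12Z; (Z/233Z)^* ≅ Z/232Z. Hence Gal(Q(zeta_3029)/Q) ≅ Z/12Z × Z/232Z.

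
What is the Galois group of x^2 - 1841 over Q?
Gal(K/Q) = Z/2Z (cyclic of order 2)

x^2 - 1841 is irreducible over Q since 1841 is not a rational square. The splitting field Q(sqrt(1841)) has degree 2 over Q, and its unique nontrivial automorphism is sqrt(1841) ↦ -sqrt(1841). Hence Gal(Q(sqrt(1841))/Q) = Z/2Z.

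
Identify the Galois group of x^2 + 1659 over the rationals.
Gal(K/Q) = Z/2Z (cyclic of order 2)

x^2 + 1659 is irreducible over Q since -1659 is not a rational square. The splitting field Q(sqrt(-1659)) has degree 2 over Q, and its unique nontrivial automorphism is sqrt(-1659) ↦ -sqrt(-1659). Hence Gal(Q(sqrt(-1659))/Q) = Z/2Z.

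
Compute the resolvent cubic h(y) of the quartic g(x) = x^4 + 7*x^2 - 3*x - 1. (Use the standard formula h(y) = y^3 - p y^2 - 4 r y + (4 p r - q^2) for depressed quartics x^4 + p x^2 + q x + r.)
h(y) = y^3 - 7*y^2 + 4*y - 37

Identify coefficients: p = 7, q = -3, r = -1.
Plug into h(y) = y^3 - p y^2 - 4 r y + (4 p r - q^2):
  h(y) = y^3 - (7) y^2 - 4*(-1) y + (4*(7)*(-1) - (-3)^2)
       = y^3 + (-7) y^2 + (4) y + (-37).
Simplifying: h(y) = y^3 - 7*y^2 + 4*y - 37.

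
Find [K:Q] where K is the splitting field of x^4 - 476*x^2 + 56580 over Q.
[K:Q] = 4

f factors as (x^2 - 246)(x^2 - 230); the splitting field is K = Q(sqrt(246), sqrt(230)). Since 246, 230, and 56580 are all non-squares in Q, the three subfields Q(sqrt(246)), Q(sqrt(230)), Q(sqrt(56580)) are distinct degree-2 extensions, so [K:Q] = 4 (Klein four Galois group).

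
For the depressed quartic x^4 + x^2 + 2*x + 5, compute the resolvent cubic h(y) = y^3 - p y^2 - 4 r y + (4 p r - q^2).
h(y) = y^3 - y^2 - 20*y + 16

Identify coefficients: p = 1, q = 2, r = 5.
Plug into h(y) = y^3 - p y^2 - 4 r y + (4 p r - q^2):
  h(y) = y^3 - (1) y^2 - 4*(5) y + (4*(1)*(5) - (2)^2)
       = y^3 + (-1) y^2 + (-20) y + (16).
Simplifying: h(y) = y^3 - y^2 - 20*y + 16.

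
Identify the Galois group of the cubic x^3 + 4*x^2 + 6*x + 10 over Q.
Gal(K/Q) = S_3 (symmetric group of order 6)

Compute the discriminant of x^3 + (4)*x^2 + (6)*x + (10): Δ = -1228. Since Δ is not a rational square, the Galois group is not contained in A_3; it must be the full S_3 (irreducibility of the cubic rules out anything smaller).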